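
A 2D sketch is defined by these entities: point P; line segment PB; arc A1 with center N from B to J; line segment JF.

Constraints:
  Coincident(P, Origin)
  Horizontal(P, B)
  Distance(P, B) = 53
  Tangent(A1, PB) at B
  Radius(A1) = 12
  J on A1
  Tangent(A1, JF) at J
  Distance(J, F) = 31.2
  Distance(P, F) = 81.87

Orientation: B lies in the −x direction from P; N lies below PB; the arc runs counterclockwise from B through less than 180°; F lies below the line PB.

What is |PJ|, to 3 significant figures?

65.4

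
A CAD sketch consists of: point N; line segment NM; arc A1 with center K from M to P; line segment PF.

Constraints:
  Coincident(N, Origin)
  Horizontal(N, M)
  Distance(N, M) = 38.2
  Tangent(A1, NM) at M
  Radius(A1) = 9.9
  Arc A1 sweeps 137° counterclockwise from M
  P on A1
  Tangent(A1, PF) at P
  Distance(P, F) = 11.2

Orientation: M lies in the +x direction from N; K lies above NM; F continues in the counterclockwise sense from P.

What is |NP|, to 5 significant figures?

48.109

N is at the origin; NM is horizontal with |NM| = 38.2 and M on the +x side, so M = (38.200, 0.0000). Tangency of A1 to NM means the radius KM is perpendicular to NM, so K = M + (0, 9.9) = (38.200, 9.9000). On A1, M sits at bearing -90° from K; a 137° counterclockwise sweep puts P at bearing 47°, so P = K + 9.9·(cos 47°, sin 47°) = (44.952, 17.140). Then |NP| = |P − N| = 48.109.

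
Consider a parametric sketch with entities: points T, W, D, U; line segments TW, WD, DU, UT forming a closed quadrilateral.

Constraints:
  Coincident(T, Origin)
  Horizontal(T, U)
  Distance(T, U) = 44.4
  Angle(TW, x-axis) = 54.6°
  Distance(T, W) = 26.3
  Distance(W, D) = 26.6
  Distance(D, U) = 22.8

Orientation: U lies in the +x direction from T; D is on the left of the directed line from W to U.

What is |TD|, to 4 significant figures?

47.55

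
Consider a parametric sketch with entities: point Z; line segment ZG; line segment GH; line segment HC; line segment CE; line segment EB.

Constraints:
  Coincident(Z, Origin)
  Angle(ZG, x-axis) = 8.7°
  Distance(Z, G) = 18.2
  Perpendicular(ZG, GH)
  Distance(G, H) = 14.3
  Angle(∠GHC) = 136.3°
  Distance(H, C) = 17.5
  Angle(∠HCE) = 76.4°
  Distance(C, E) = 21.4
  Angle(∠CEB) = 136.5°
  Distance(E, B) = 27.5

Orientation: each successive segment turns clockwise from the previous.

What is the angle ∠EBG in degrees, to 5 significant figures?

56.473°

∠HCE = 76.4° gives CE at 131.40° from the x-axis; with |CE| = 21.4, E = (-4.0360, -9.6653). ∠CEB = 136.5° gives EB at 87.900° from the x-axis; with |EB| = 27.5, B = (-3.0283, 17.816). Then cos ∠EBG = BE·BG / (|BE||BG|), giving 56.473°.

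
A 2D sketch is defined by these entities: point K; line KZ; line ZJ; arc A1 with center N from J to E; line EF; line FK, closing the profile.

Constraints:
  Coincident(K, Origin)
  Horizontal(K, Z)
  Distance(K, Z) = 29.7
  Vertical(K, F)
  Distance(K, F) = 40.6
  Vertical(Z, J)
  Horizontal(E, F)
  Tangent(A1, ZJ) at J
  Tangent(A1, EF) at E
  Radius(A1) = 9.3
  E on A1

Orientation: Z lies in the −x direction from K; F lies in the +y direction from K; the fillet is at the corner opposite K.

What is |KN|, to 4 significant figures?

37.36

K is at the origin; KZ is horizontal with |KZ| = 29.7 and Z on the −x side, so Z = (-29.70, 0.000). KF is vertical with |KF| = 40.6 and F on the +y side, so F = (0.000, 40.60). The virtual corner opposite K is at (-29.70, 40.60). Since A1 is tangent to ZJ there, NJ ⟂ ZJ and since A1 is tangent to EF there, NE ⟂ EF, with radius 9.3, so the center N sits 9.3 in from both sides at N = (-20.40, 31.30). Then |KN| = |N − K| = 37.36.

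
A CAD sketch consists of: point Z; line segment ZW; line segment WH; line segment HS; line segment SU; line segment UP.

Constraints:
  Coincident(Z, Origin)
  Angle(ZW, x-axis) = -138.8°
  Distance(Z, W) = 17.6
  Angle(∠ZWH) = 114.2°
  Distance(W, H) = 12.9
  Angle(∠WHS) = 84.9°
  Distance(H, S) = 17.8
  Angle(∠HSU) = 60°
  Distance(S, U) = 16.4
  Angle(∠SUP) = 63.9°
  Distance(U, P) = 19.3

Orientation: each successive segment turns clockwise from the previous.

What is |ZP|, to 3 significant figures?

27.9

Z is at the origin; ZW runs at -138.8° with length 17.6, so W = (-13.2, -11.6). ∠ZWH = 114.2° gives WH at 155° from the x-axis; with |WH| = 12.9, H = (-25.0, -6.22). ∠WHS = 84.9° gives HS at 60.3° from the x-axis; with |HS| = 17.8, S = (-16.2, 9.24). ∠HSU = 60.0° gives SU at -59.7° from the x-axis; with |SU| = 16.4, U = (-7.88, -4.92). ∠SUP = 63.9° gives UP at -176° from the x-axis; with |UP| = 19.3, P = (-27.1, -6.33). Then |ZP| = |P − Z| = 27.9.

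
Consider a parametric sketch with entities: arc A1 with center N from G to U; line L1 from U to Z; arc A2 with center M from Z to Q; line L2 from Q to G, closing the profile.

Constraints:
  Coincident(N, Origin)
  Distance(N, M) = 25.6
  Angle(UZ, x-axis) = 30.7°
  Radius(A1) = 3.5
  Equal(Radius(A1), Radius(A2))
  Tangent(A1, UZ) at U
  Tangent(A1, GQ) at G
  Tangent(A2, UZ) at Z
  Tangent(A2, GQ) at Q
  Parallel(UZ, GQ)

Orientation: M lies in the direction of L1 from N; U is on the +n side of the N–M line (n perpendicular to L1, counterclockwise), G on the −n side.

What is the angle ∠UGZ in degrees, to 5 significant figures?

74.707°

The slot axis is L1's direction at 30.7°, so u = (cos 30.7°, sin 30.7°) = (0.85985, 0.51054) and n = (−sin 30.7°, cos 30.7°) = (-0.51054, 0.85985). N is at the origin and M lies 25.6 along u from N, so M = 25.6·u = (22.012, 13.070). Tangency of A1 to both parallel lines with radius 3.5 puts U and G at N ± 3.5·n: U = (-1.7869, 3.0095), G = (1.7869, -3.0095). Equal radii place Z and Q the same way about M: Z = M + 3.5·n = (20.225, 16.079), Q = M − 3.5·n = (23.799, 10.060). Then cos ∠UGZ = GU·GZ / (|GU||GZ|), giving 74.707°.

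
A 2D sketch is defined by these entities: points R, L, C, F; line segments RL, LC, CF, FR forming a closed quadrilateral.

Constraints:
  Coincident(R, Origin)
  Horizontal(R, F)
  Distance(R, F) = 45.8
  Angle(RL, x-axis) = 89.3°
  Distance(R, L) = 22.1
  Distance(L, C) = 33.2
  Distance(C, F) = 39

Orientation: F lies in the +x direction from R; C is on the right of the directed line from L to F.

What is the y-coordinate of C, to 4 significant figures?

-10.15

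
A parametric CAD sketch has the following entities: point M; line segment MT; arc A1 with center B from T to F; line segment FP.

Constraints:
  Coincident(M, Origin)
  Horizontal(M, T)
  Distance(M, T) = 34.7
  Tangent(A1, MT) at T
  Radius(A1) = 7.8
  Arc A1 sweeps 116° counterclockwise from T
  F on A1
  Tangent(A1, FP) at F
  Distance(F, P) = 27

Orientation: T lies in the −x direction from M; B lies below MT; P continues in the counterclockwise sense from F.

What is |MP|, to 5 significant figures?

46.387

On A1, T sits at bearing 90° from B; a 116° counterclockwise sweep puts F at bearing 206°, so F = B + 7.8·(cos 206°, sin 206°) = (-41.711, -11.219). Since A1 is tangent to FP there, BF ⟂ FP, so FP runs along (−sin 206°, cos 206°); with |FP| = 27.0, P = (-29.875, -35.487). Then |MP| = |P − M| = 46.387.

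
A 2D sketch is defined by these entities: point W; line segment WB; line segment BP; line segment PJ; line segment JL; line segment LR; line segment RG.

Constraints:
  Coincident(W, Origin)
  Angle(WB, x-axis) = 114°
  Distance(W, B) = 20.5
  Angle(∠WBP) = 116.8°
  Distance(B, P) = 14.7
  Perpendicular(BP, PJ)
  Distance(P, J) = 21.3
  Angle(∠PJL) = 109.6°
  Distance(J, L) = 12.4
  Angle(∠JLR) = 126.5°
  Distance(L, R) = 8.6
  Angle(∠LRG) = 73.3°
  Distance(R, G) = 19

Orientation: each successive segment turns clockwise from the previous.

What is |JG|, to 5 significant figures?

13.354

W is at the origin; WB runs at 114.0° with length 20.5, so B = (-8.3381, 18.728). ∠WBP = 116.8° gives BP at 50.800° from the x-axis; with |BP| = 14.7, P = (0.95273, 30.119). The perpendicularity gives PJ at right angles to BP, so PJ runs at -39.200°; with |PJ| = 21.3, J = (17.459, 16.657). ∠PJL = 109.6° gives JL at -109.60° from the x-axis; with |JL| = 12.4, L = (13.299, 4.9756). ∠JLR = 126.5° gives LR at -163.10° from the x-axis; with |LR| = 8.6, R = (5.0709, 2.4756). ∠LRG = 73.3° gives RG at 90.200° from the x-axis; with |RG| = 19.0, G = (5.0045, 21.475). Then |JG| = |G − J| = 13.354.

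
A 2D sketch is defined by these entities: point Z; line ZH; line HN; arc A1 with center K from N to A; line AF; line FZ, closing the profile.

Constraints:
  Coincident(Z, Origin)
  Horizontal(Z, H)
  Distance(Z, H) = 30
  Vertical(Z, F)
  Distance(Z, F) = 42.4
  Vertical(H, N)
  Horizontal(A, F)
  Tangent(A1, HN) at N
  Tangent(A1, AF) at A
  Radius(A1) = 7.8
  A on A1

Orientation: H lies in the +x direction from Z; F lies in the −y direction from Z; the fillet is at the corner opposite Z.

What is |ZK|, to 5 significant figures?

41.110

ZF is vertical with |ZF| = 42.4 and F on the −y side, so F = (0.0000, -42.400). The virtual corner opposite Z is at (30.000, -42.400). Since A1 is tangent to HN there, KN ⟂ HN and A1 meets AF tangentially, so KA is at right angles to AF, with radius 7.8, so the center K sits 7.8 in from both sides at K = (22.200, -34.600). Then |ZK| = |K − Z| = 41.110.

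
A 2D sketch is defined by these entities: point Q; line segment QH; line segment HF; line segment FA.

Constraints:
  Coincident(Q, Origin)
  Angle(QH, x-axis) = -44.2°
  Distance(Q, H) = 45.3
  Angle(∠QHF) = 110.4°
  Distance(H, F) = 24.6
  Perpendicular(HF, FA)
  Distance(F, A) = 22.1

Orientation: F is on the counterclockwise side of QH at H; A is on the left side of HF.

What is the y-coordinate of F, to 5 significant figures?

-21.030

Q is at the origin; QH runs at -44.2° with length 45.3, so H = 45.3·(cos -44.2°, sin -44.2°) = (32.476, -31.582). ∠QHF = 110.4°, so HF runs at -44.2° + (180° − 110.4°) = 25.400° from the x-axis; with |HF| = 24.6, F = H + 24.6·(cos 25.400°, sin 25.400°) = (54.698, -21.030). So F.y = -21.030.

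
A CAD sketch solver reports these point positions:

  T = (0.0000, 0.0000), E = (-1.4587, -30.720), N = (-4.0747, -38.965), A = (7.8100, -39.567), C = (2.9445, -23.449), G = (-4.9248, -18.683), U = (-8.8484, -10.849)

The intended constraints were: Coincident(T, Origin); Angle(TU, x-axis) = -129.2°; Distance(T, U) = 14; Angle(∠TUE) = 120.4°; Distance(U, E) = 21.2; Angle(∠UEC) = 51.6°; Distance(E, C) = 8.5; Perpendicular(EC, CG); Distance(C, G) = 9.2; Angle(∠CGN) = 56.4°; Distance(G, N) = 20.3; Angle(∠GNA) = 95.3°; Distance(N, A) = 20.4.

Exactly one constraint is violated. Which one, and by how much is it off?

Distance(N, A) = 20.4 — off by 8.50.

T = (0.00, 0.00) ✓; TU at -129.2° ✓; |TU| = 14.00 ✓; ∠TUE = 120.4° ✓; |UE| = 21.20 ✓; ∠UEC = 51.60° ✓; |EC| = 8.500 ✓; ∠(EC, CG) = 90.00° ✓; |CG| = 9.200 ✓; ∠CGN = 56.40° ✓; |GN| = 20.30 ✓; ∠GNA = 95.30° ✓; |NA| = 11.90 ✗.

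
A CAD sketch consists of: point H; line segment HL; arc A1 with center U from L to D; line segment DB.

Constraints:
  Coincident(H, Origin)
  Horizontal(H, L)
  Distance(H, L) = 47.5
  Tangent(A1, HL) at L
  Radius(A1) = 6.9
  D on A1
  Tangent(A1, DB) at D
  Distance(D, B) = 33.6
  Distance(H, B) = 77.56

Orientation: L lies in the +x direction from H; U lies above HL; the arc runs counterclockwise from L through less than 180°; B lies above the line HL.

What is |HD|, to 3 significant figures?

53.6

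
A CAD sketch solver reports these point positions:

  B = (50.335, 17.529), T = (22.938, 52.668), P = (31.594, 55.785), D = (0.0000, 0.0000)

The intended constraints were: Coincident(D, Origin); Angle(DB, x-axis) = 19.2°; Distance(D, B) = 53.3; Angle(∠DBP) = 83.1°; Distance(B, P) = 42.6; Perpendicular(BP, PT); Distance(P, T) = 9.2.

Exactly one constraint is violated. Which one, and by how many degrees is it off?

Perpendicular(BP, PT) — off by 6.30°.

D = (0.00, 0.00) ✓; DB at 19.20° ✓; |DB| = 53.30 ✓; ∠DBP = 83.10° ✓; |BP| = 42.60 ✓; ∠(BP, PT) = 83.70° ✗; |PT| = 9.200 ✓.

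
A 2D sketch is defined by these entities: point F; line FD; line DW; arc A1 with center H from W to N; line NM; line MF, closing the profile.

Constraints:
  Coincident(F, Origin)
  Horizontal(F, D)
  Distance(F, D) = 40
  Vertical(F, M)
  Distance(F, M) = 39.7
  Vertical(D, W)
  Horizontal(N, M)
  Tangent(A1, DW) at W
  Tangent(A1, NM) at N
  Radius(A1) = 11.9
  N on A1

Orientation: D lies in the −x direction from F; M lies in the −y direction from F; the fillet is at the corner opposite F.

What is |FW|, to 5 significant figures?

48.712

F is at the origin; FD is horizontal with |FD| = 40.0 and D on the −x side, so D = (-40.000, 0.0000). FM is vertical with |FM| = 39.7 and M on the −y side, so M = (0.0000, -39.700). The virtual corner opposite F is at (-40.000, -39.700). Since A1 is tangent to DW there, HW ⟂ DW and A1 meets NM tangentially, so HN is at right angles to NM, with radius 11.9, so the center H sits 11.9 in from both sides at H = (-28.100, -27.800). That places the tangent points at W = (-40.000, -27.800) on DW and N = (-28.100, -39.700) on NM. Then |FW| = |W − F| = 48.712.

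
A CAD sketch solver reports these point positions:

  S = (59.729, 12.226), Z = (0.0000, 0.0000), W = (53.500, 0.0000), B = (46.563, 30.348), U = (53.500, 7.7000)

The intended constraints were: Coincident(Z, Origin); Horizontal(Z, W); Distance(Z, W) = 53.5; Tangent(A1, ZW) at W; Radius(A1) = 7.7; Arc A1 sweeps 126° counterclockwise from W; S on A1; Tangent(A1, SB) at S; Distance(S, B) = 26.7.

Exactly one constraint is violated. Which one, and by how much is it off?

Distance(S, B) = 26.7 — off by 4.30.

Z = (0.00, 0.00) ✓; Z.y = 0.00, W.y = 0.00 ✓; |ZW| = 53.50 ✓; ∠(UW, WZ) = 90.00° ✓; |UW| = 7.700 ✓; bearing(U→S) − bearing(U→W) = 126.0° ✓; |US| = 7.700 ✓; ∠(US, SB) = 90.00° ✓; |SB| = 22.40 ✗.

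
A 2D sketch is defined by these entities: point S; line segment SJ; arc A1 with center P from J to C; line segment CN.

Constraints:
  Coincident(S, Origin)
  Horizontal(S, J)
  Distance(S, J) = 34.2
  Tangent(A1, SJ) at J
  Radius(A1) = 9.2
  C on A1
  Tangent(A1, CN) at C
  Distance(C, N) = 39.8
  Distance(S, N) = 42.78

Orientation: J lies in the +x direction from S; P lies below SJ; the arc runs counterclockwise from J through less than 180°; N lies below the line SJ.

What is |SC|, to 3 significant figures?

26.4

S is at the origin; S and J share the same y with |SJ| = 34.2 and J on the +x side, so J = (34.2, 0.00). Since A1 is tangent to SJ there, PJ ⟂ SJ, so P = J + (0, -9.2) = (34.2, -9.20). Since PC ⟂ CN (tangency), |PN| = √(9.2² + 39.8²) = 40.8 regardless of where C sits on A1. So N lies on both circle(S, 42.78) and circle(P, 40.8); the below-SJ intersection is N = (9.48, -41.7). C is the foot of the tangent from N: C = (25.8, -5.42).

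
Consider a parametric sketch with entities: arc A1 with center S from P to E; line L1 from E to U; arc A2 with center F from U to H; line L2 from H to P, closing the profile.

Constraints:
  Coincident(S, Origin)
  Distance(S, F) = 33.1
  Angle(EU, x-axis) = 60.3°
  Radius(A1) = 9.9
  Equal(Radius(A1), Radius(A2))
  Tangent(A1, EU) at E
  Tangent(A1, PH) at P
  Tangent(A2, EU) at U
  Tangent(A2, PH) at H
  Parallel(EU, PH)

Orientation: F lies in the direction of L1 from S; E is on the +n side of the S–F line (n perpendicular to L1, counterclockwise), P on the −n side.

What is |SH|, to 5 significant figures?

34.549

Tangency of A1 to both parallel lines with radius 9.9 puts E and P at S ± 9.9·n: E = (-8.5995, 4.9050), P = (8.5995, -4.9050). Equal radii place U and H the same way about F: U = F + 9.9·n = (7.8002, 33.657), H = F − 9.9·n = (24.999, 23.847). Then |SH| = |H − S| = 34.549.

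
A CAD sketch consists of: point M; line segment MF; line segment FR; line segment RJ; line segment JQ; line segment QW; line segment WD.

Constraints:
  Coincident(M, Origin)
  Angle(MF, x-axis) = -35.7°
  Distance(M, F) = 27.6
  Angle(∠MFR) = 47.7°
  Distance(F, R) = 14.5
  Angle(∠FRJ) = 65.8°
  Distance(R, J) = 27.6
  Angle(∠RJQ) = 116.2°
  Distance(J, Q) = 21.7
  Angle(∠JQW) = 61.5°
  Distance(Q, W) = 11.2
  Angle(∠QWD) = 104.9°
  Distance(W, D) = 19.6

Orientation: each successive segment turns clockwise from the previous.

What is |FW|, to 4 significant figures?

20.87

M is at the origin; MF runs at -35.7° with length 27.6, so F = (22.41, -16.11). ∠MFR = 47.7° gives FR at -168.0° from the x-axis; with |FR| = 14.5, R = (8.230, -19.12). ∠FRJ = 65.8° gives RJ at 77.80° from the x-axis; with |RJ| = 27.6, J = (14.06, 7.856). ∠RJQ = 116.2° gives JQ at 14.00° from the x-axis; with |JQ| = 21.7, Q = (35.12, 13.11). ∠JQW = 61.5° gives QW at -104.5° from the x-axis; with |QW| = 11.2, W = (32.31, 2.263). Then |FW| = |W − F| = 20.87.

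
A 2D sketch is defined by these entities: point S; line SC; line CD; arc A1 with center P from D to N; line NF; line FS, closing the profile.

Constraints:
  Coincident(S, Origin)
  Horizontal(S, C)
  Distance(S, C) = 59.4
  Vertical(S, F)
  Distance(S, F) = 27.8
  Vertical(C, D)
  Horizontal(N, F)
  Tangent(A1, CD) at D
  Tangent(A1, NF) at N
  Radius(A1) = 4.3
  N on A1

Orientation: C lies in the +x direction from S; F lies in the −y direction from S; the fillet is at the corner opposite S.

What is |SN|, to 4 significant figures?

61.72

S is at the origin; S and C share the same y with |SC| = 59.4 and C on the +x side, so C = (59.40, 0.000). S and F share the same x with |SF| = 27.8 and F on the −y side, so F = (0.000, -27.80). The virtual corner opposite S is at (59.40, -27.80). The tangent condition forces PD to be normal to CD and since A1 is tangent to NF there, PN ⟂ NF, with radius 4.3, so the center P sits 4.3 in from both sides at P = (55.10, -23.50). That places the tangent points at D = (59.40, -23.50) on CD and N = (55.10, -27.80) on NF. Then |SN| = |N − S| = 61.72.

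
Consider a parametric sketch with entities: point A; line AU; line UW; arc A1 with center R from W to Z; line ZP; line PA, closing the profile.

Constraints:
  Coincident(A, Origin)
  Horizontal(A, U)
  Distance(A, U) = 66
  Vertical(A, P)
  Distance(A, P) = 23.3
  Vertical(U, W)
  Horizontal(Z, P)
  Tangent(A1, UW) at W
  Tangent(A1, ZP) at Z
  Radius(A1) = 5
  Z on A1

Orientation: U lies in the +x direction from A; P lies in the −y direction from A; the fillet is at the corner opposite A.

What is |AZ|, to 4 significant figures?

65.30

A is at the origin; A and U share the same y with |AU| = 66.0 and U on the +x side, so U = (66.00, 0.000). A and P share the same x with |AP| = 23.3 and P on the −y side, so P = (0.000, -23.30). The virtual corner opposite A is at (66.00, -23.30). Tangency of A1 to UW means the radius RW is perpendicular to UW and tangency of A1 to ZP means the radius RZ is perpendicular to ZP, with radius 5.0, so the center R sits 5.0 in from both sides at R = (61.00, -18.30). That places the tangent points at W = (66.00, -18.30) on UW and Z = (61.00, -23.30) on ZP. Then |AZ| = |Z − A| = 65.30.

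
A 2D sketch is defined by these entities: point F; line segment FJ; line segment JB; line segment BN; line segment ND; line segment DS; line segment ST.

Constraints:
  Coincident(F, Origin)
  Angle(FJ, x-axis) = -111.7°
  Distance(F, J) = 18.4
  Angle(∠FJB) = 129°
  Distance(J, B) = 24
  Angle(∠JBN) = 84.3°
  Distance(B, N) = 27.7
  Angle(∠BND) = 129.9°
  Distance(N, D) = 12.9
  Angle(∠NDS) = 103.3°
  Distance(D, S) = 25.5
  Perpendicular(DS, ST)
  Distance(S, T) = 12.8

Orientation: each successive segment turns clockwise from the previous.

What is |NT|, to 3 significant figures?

28.5

F is at the origin; FJ runs at -111.7° with length 18.4, so J = (-6.80, -17.1). ∠FJB = 129.0° gives JB at -163° from the x-axis; with |JB| = 24.0, B = (-29.7, -24.2). ∠JBN = 84.3° gives BN at 102° from the x-axis; with |BN| = 27.7, N = (-35.3, 2.90). ∠BND = 129.9° gives ND at 51.5° from the x-axis; with |ND| = 12.9, D = (-27.3, 13.0). ∠NDS = 103.3° gives DS at -25.2° from the x-axis; with |DS| = 25.5, S = (-4.18, 2.14). The perpendicularity gives ST at right angles to DS, so ST runs at -115°; with |ST| = 12.8, T = (-9.63, -9.44). Then |NT| = |T − N| = 28.5.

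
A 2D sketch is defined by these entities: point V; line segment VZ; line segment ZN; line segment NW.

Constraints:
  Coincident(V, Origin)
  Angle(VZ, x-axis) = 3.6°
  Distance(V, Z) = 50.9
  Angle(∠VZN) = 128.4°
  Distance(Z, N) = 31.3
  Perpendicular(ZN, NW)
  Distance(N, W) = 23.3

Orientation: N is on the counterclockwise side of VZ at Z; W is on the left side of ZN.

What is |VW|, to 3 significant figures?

65.1

V is at the origin; VZ runs at 3.6° with length 50.9, so Z = 50.9·(cos 3.6°, sin 3.6°) = (50.8, 3.20). ∠VZN = 128.4°, so ZN runs at 3.6° + (180° − 128.4°) = 55.2° from the x-axis; with |ZN| = 31.3, N = Z + 31.3·(cos 55.2°, sin 55.2°) = (68.7, 28.9). ZN ⟂ NW; with |NW| = 23.3 on the left of ZN, W = N + 23.3·(-0.821, 0.571) = (49.5, 42.2). Then |VW| = |W − V| = 65.1.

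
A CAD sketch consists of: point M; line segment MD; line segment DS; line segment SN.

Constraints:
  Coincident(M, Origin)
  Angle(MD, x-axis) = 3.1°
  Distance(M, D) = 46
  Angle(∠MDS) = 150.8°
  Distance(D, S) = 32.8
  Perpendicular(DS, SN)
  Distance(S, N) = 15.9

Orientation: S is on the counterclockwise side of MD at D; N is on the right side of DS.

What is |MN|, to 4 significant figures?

82.42

M is at the origin; MD runs at 3.1° with length 46.0, so D = 46.0·(cos 3.1°, sin 3.1°) = (45.93, 2.488). ∠MDS = 150.8°, so DS runs at 3.1° + (180° − 150.8°) = 32.30° from the x-axis; with |DS| = 32.8, S = D + 32.8·(cos 32.30°, sin 32.30°) = (73.66, 20.01). DS is perpendicular to SN; with |SN| = 15.9 on the right of DS, N = S + 15.9·(0.5344, -0.8453) = (82.15, 6.575). Then |MN| = |N − M| = 82.42.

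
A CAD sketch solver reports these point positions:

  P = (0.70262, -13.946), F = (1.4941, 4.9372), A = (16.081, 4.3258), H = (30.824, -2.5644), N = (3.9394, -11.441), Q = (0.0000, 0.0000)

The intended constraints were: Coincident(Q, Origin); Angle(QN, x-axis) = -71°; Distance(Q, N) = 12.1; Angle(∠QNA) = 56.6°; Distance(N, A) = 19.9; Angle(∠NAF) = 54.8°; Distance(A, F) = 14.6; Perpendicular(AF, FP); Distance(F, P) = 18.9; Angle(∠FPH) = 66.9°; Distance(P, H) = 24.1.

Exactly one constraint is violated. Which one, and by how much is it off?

Distance(P, H) = 24.1 — off by 8.10.

Q = (0.00, 0.00) ✓; QN at -71.00° ✓; |QN| = 12.10 ✓; ∠QNA = 56.60° ✓; |NA| = 19.90 ✓; ∠NAF = 54.80° ✓; |AF| = 14.60 ✓; ∠(AF, FP) = 90.00° ✓; |FP| = 18.90 ✓; ∠FPH = 66.90° ✓; |PH| = 32.20 ✗.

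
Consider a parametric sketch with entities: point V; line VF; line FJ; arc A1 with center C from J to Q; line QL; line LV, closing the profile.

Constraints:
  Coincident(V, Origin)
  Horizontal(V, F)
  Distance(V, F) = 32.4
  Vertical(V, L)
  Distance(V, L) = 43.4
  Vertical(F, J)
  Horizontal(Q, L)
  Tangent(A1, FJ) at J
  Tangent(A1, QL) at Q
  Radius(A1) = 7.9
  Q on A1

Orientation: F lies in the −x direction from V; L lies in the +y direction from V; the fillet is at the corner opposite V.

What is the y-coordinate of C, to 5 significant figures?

35.500

V is at the origin; VF is horizontal with |VF| = 32.4 and F on the −x side, so F = (-32.400, 0.0000). VL is vertical with |VL| = 43.4 and L on the +y side, so L = (0.0000, 43.400). The virtual corner opposite V is at (-32.400, 43.400). The tangent condition forces CJ to be normal to FJ and tangency of A1 to QL means the radius CQ is perpendicular to QL, with radius 7.9, so the center C sits 7.9 in from both sides at C = (-24.500, 35.500). So C.y = 35.500.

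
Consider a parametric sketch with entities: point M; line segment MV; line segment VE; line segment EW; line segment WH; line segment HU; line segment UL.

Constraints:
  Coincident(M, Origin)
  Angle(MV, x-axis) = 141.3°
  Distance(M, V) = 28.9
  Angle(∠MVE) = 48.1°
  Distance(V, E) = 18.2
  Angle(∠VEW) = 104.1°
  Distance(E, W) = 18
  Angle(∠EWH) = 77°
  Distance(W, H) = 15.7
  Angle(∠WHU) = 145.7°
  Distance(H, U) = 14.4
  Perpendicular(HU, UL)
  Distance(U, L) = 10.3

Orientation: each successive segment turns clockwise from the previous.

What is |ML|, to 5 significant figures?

27.650

M is at the origin; MV runs at 141.3° with length 28.9, so V = (-22.554, 18.070). ∠MVE = 48.1° gives VE at 9.4000° from the x-axis; with |VE| = 18.2, E = (-4.5988, 21.042). ∠VEW = 104.1° gives EW at -66.500° from the x-axis; with |EW| = 18.0, W = (2.5787, 4.5350). ∠EWH = 77.0° gives WH at -169.50° from the x-axis; with |WH| = 15.7, H = (-12.858, 1.6739). ∠WHU = 145.7° gives HU at 156.20° from the x-axis; with |HU| = 14.4, U = (-26.034, 7.4849). HU ⟂ UL, so UL runs at 66.200°; with |UL| = 10.3, L = (-21.877, 16.909). Then |ML| = |L − M| = 27.650.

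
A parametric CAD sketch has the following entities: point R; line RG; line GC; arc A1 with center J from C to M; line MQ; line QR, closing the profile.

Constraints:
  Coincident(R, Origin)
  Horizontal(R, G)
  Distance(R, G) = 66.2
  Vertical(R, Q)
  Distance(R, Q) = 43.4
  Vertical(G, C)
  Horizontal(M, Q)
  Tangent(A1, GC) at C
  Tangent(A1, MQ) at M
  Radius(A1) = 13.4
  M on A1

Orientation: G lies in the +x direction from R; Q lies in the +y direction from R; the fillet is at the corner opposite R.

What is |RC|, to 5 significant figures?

72.680

R is at the origin; RG is horizontal with |RG| = 66.2 and G on the +x side, so G = (66.200, 0.0000). R and Q share the same x with |RQ| = 43.4 and Q on the +y side, so Q = (0.0000, 43.400). The virtual corner opposite R is at (66.200, 43.400). The tangent condition forces JC to be normal to GC and A1 meets MQ tangentially, so JM is at right angles to MQ, with radius 13.4, so the center J sits 13.4 in from both sides at J = (52.800, 30.000). That places the tangent points at C = (66.200, 30.000) on GC and M = (52.800, 43.400) on MQ. Then |RC| = |C − R| = 72.680.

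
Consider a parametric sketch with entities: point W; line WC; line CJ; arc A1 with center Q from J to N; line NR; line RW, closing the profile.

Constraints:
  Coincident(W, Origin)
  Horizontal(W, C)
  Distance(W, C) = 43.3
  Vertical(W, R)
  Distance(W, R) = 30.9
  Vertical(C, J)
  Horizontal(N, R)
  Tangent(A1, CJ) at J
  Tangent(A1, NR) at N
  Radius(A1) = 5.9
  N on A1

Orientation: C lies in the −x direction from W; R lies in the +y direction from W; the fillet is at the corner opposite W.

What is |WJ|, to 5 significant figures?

49.999

W is at the origin; WC is horizontal with |WC| = 43.3 and C on the −x side, so C = (-43.300, 0.0000). W and R share the same x with |WR| = 30.9 and R on the +y side, so R = (0.0000, 30.900). The virtual corner opposite W is at (-43.300, 30.900). The tangent condition forces QJ to be normal to CJ and the tangent condition forces QN to be normal to NR, with radius 5.9, so the center Q sits 5.9 in from both sides at Q = (-37.400, 25.000). That places the tangent points at J = (-43.300, 25.000) on CJ and N = (-37.400, 30.900) on NR. Then |WJ| = |J − W| = 49.999.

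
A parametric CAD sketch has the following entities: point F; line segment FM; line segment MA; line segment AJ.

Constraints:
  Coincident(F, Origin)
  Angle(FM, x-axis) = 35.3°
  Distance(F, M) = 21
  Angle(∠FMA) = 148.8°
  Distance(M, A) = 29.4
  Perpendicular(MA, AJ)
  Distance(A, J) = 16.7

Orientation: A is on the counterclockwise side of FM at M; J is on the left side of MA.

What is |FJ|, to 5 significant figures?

47.719

F is at the origin; FM runs at 35.3° with length 21.0, so M = 21.0·(cos 35.3°, sin 35.3°) = (17.139, 12.135). ∠FMA = 148.8°, so MA runs at 35.3° + (180° − 148.8°) = 66.500° from the x-axis; with |MA| = 29.4, A = M + 29.4·(cos 66.500°, sin 66.500°) = (28.862, 39.097). MA is perpendicular to AJ; with |AJ| = 16.7 on the left of MA, J = A + 16.7·(-0.91706, 0.39875) = (13.547, 45.756). Then |FJ| = |J − F| = 47.719.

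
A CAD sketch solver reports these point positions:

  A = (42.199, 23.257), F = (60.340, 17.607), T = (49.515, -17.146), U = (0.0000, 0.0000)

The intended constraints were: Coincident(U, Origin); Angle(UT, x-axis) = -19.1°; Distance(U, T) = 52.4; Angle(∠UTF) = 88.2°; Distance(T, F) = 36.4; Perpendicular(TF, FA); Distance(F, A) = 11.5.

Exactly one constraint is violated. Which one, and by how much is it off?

Distance(F, A) = 11.5 — off by 7.50.

U = (0.00, 0.00) ✓; UT at -19.10° ✓; |UT| = 52.40 ✓; ∠UTF = 88.20° ✓; |TF| = 36.40 ✓; ∠(TF, FA) = 90.00° ✓; |FA| = 19.00 ✗.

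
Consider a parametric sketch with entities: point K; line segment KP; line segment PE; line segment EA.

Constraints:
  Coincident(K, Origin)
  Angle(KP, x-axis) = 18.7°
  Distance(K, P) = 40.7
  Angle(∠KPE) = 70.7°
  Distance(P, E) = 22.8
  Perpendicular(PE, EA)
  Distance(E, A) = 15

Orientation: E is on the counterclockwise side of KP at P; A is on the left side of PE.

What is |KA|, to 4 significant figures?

25.21

∠KPE = 70.7°, so PE runs at 18.7° + (180° − 70.7°) = 128.0° from the x-axis; with |PE| = 22.8, E = P + 22.8·(cos 128.0°, sin 128.0°) = (24.51, 31.02). PE ⟂ EA; with |EA| = 15.0 on the left of PE, A = E + 15.0·(-0.7880, -0.6157) = (12.69, 21.78). Then |KA| = |A − K| = 25.21.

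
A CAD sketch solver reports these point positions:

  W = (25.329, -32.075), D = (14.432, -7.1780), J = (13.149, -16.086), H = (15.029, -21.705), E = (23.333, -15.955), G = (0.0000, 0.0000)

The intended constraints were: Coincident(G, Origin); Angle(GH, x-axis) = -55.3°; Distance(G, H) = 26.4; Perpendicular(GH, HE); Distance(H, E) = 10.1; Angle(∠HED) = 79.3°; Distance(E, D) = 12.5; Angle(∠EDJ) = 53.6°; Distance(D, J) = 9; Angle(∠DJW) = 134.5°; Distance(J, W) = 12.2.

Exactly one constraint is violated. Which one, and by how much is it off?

Distance(J, W) = 12.2 — off by 7.90.

G = (0.00, 0.00) ✓; GH at -55.30° ✓; |GH| = 26.40 ✓; ∠(GH, HE) = 90.00° ✓; |HE| = 10.10 ✓; ∠HED = 79.30° ✓; |ED| = 12.50 ✓; ∠EDJ = 53.60° ✓; |DJ| = 9.000 ✓; ∠DJW = 134.5° ✓; |JW| = 20.10 ✗.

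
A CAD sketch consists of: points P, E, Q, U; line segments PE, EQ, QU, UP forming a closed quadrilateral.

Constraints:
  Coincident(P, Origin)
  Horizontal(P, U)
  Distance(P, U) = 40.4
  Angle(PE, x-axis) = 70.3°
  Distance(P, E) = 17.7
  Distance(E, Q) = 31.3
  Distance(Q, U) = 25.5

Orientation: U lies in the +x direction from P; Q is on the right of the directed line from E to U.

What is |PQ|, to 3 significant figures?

21.8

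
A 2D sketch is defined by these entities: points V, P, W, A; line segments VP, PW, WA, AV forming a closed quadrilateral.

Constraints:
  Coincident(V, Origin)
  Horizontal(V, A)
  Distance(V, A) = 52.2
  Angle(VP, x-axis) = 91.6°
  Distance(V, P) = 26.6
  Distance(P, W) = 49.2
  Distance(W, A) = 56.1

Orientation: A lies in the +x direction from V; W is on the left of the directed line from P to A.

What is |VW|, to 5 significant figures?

67.542

V is at the origin; VA is horizontal with |VA| = 52.2 and A in +x, so A = (52.2, 0). VP runs at 91.6° with |VP| = 26.6, so P = (-0.74272, 26.590). W is determined by |PW| = 49.2 and |WA| = 56.1 together: it lies at the intersection of circle(P, 49.2) and circle(A, 56.1). With |PA| = 59.245, the foot of the radical line on PA is 23.490 from P and the perpendicular offset is √(49.2² − 23.490²) = 43.230. Taking the left-of-PA solution: W = (39.651, 54.678).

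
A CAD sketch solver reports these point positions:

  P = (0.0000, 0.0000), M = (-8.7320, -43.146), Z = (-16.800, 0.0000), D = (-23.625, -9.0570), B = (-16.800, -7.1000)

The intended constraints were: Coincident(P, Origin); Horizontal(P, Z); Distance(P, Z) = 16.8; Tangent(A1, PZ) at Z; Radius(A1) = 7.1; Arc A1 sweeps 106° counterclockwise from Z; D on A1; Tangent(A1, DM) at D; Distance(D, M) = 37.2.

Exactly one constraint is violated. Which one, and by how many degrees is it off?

Tangent(A1, DM) at D — off by 7.60°.

P = (0.00, 0.00) ✓; P.y = 0.00, Z.y = 0.00 ✓; |PZ| = 16.80 ✓; ∠(BZ, ZP) = 90.00° ✓; |BZ| = 7.100 ✓; bearing(B→D) − bearing(B→Z) = 106.0° ✓; |BD| = 7.100 ✓; ∠(BD, DM) = 82.40° ✗; |DM| = 37.20 ✓.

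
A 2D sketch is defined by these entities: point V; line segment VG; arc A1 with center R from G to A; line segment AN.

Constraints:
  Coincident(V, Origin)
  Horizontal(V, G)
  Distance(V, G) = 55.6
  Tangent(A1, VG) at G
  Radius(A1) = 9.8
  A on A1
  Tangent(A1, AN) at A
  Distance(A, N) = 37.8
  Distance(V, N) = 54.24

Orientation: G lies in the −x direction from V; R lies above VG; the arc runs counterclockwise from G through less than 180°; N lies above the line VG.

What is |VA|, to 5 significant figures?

46.807

Checks: ∠(RG, GV) = 90.00° ✓; |RG| = 9.800 ✓; |RA| = 9.800 ✓; ∠(RA, AN) = 90.00° ✓; |AN| = 37.80 ✓; |VN| = 54.24 ✓.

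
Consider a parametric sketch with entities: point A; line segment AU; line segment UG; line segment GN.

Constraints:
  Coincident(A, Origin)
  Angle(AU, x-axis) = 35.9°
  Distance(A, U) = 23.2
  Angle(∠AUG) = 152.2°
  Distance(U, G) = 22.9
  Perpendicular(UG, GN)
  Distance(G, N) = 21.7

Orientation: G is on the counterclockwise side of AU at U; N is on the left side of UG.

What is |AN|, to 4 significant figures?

44.76

A is at the origin; AU runs at 35.9° with length 23.2, so U = 23.2·(cos 35.9°, sin 35.9°) = (18.79, 13.60). ∠AUG = 152.2°, so UG runs at 35.9° + (180° − 152.2°) = 63.70° from the x-axis; with |UG| = 22.9, G = U + 22.9·(cos 63.70°, sin 63.70°) = (28.94, 34.13). UG ⟂ GN; with |GN| = 21.7 on the left of UG, N = G + 21.7·(-0.8965, 0.4431) = (9.486, 43.75). Then |AN| = |N − A| = 44.76.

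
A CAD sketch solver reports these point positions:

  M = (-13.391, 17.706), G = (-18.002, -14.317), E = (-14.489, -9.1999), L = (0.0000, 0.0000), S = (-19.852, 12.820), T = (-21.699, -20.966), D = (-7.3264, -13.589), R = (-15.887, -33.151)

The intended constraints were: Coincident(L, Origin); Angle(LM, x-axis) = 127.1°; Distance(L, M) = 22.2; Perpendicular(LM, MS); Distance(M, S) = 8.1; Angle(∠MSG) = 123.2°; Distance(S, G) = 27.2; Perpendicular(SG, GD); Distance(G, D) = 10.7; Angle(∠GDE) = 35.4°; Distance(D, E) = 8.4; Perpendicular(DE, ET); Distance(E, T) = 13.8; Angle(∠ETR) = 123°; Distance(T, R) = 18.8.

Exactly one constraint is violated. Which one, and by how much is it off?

Distance(T, R) = 18.8 — off by 5.30.

L = (0.00, 0.00) ✓; LM at 127.1° ✓; |LM| = 22.20 ✓; ∠(LM, MS) = 90.00° ✓; |MS| = 8.100 ✓; ∠MSG = 123.2° ✓; |SG| = 27.20 ✓; ∠(SG, GD) = 90.00° ✓; |GD| = 10.70 ✓; ∠GDE = 35.40° ✓; |DE| = 8.400 ✓; ∠(DE, ET) = 90.00° ✓; |ET| = 13.80 ✓; ∠ETR = 123.0° ✓; |TR| = 13.50 ✗.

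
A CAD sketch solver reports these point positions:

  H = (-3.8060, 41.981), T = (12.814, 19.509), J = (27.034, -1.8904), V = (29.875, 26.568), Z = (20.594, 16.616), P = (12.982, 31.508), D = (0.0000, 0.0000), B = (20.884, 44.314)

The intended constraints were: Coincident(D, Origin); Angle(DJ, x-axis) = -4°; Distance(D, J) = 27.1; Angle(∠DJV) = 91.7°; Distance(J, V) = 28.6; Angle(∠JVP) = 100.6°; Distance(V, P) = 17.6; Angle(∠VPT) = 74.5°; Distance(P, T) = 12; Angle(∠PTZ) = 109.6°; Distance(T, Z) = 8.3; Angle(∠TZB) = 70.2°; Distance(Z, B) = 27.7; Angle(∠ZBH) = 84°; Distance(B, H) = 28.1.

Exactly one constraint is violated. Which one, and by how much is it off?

Distance(B, H) = 28.1 — off by 3.30.

D = (0.00, 0.00) ✓; DJ at -4.000° ✓; |DJ| = 27.10 ✓; ∠DJV = 91.70° ✓; |JV| = 28.60 ✓; ∠JVP = 100.6° ✓; |VP| = 17.60 ✓; ∠VPT = 74.50° ✓; |PT| = 12.00 ✓; ∠PTZ = 109.6° ✓; |TZ| = 8.300 ✓; ∠TZB = 70.20° ✓; |ZB| = 27.70 ✓; ∠ZBH = 84.00° ✓; |BH| = 24.80 ✗.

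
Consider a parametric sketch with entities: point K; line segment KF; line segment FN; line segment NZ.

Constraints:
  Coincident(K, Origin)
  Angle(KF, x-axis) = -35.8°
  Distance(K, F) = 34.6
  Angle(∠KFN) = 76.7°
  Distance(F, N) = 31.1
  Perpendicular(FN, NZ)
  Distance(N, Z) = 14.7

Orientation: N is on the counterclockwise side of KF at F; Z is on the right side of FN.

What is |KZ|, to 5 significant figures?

53.622

∠KFN = 76.7°, so FN runs at -35.8° + (180° − 76.7°) = 67.500° from the x-axis; with |FN| = 31.1, N = F + 31.1·(cos 67.500°, sin 67.500°) = (39.964, 8.4931). The perpendicularity gives NZ at right angles to FN; with |NZ| = 14.7 on the right of FN, Z = N + 14.7·(0.92388, -0.38268) = (53.545, 2.8677). Then |KZ| = |Z − K| = 53.622.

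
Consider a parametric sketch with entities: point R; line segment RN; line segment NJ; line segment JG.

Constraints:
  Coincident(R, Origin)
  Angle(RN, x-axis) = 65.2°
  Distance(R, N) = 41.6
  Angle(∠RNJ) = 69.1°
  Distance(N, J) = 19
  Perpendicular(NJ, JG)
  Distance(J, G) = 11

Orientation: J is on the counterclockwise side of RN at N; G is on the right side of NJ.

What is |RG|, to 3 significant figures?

50.0

∠RNJ = 69.1°, so NJ runs at 65.2° + (180° − 69.1°) = 176° from the x-axis; with |NJ| = 19.0, J = N + 19.0·(cos 176°, sin 176°) = (-1.51, 39.1). NJ ⟂ JG; with |JG| = 11.0 on the right of NJ, G = J + 11.0·(0.0680, 0.998) = (-0.759, 50.0). Then |RG| = |G − R| = 50.0.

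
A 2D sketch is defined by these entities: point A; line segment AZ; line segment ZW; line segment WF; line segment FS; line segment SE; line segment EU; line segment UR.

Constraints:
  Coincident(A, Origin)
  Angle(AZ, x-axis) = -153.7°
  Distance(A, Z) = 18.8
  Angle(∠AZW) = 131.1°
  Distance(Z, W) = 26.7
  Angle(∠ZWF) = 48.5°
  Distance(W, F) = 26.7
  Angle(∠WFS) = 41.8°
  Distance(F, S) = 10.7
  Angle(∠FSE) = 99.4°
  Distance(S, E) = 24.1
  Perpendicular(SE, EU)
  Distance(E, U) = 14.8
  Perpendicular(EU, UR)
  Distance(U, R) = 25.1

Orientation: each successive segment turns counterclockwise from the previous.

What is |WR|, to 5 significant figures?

29.023

A is at the origin; AZ runs at -153.7° with length 18.8, so Z = (-16.854, -8.3297). ∠AZW = 131.1° gives ZW at -104.80° from the x-axis; with |ZW| = 26.7, W = (-23.674, -34.144). ∠ZWF = 48.5° gives WF at 26.700° from the x-axis; with |WF| = 26.7, F = (0.17867, -22.147). ∠WFS = 41.8° gives FS at 164.90° from the x-axis; with |FS| = 10.7, S = (-10.152, -19.360). ∠FSE = 99.4° gives SE at -114.50° from the x-axis; with |SE| = 24.1, E = (-20.146, -41.290). SE is perpendicular to EU, so EU runs at -24.500°; with |EU| = 14.8, U = (-6.6786, -47.427). EU ⟂ UR, so UR runs at 65.500°; with |UR| = 25.1, R = (3.7302, -24.587). Then |WR| = |R − W| = 29.023.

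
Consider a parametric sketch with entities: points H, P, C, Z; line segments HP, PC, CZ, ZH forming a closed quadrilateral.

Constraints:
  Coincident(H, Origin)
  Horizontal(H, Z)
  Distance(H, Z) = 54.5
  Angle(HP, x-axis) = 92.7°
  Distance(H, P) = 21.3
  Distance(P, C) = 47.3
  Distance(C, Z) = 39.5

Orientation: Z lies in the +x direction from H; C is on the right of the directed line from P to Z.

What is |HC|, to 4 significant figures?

29.36

Checks: H = (0.00, 0.00) ✓; |PC| = 47.30 ✓; |CZ| = 39.50 ✓.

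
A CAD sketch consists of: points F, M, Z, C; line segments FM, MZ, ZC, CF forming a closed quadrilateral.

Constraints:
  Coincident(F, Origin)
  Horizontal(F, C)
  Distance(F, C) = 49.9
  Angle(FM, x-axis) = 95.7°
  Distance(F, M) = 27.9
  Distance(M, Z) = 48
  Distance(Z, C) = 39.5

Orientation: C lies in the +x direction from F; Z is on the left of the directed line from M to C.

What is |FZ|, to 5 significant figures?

58.737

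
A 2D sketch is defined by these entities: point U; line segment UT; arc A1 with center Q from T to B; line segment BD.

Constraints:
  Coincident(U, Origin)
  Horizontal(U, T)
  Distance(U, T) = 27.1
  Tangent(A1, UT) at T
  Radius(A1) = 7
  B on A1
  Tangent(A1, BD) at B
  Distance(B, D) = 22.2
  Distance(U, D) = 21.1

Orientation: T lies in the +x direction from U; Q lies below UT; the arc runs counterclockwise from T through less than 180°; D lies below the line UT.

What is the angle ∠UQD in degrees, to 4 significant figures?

47.52°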